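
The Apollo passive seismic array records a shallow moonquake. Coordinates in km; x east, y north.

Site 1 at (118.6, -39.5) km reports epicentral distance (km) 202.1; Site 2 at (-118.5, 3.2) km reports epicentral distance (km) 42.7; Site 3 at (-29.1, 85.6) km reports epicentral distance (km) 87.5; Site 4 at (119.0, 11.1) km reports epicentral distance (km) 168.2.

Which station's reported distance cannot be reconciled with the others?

Site 4

Solve using three stations at a time. Using Site 1, Site 2, Site 3 (subtract circle equations pairwise → linear system) gives (x, y) ≈ (-76.8, 12.2).
Distances from that point to each station vs reported:
  Site 1: calculated 202.1 vs reported 202.1 → residual 0.0 km
  Site 2: calculated 42.7 vs reported 42.7 → residual 0.0 km
  Site 3: calculated 87.5 vs reported 87.5 → residual 0.0 km
  Site 4: calculated 195.8 vs reported 168.2 → residual 27.6 km
Site 1, Site 2, Site 3 are mutually consistent (residuals ≈ 0); Site 4 is off by 27.6 km.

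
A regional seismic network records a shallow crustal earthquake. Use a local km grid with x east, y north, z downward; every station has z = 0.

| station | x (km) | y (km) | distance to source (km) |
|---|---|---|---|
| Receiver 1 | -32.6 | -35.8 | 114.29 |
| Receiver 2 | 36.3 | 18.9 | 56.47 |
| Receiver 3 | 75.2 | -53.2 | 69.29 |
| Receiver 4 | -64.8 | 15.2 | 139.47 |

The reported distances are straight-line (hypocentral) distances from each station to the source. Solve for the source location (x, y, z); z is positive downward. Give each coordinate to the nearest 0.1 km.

x ≈ 66.8 km, y ≈ -0.0 km, depth ≈ 43.6 km

Each station gives a sphere (x−x_i)² + (y−y_i)² + z² = d_i² (stations at z=0).
Subtracting the Receiver 1 sphere from Receiver 2 and Receiver 3: z² cancels, leaving linear equations in x and y:
137.8 x + 109.4 y = 9203.84
215.6 x − 34.8 y = 14401.98
Solving: x ≈ 66.798, y ≈ -0.009 km (keep extra digits for the depth step; rounded: 66.8, -0.0).
Then from the Receiver 1 sphere: z² = 114.29² − (x + 32.6)² − (y + 35.8)² with x = 66.798, y = -0.009, so z ≈ 43.603 ≈ 43.6 km.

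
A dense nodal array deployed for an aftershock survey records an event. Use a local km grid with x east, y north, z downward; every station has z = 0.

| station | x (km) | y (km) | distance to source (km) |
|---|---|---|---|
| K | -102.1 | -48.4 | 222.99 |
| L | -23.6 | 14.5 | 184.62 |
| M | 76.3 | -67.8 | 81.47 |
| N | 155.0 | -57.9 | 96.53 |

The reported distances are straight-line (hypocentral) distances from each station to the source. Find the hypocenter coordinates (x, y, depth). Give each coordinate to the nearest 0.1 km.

x ≈ 103.3 km, y ≈ -100.0 km, depth ≈ 69.8 km

Each station gives a sphere (x−x_i)² + (y−y_i)² + z² = d_i² (stations at z=0).
Subtracting the K sphere from L and M: z² cancels, leaving linear equations in x and y:
157.0 x + 125.8 y = 3640.24
356.8 x − 38.8 y = 40738.74
Solving: x ≈ 103.305, y ≈ -99.989 km (keep extra digits for the depth step; rounded: 103.3, -100.0).
Then from the K sphere: z² = 222.99² − (x + 102.1)² − (y + 48.4)² with x = 103.305, y = -99.989, so z ≈ 69.799 ≈ 69.8 km.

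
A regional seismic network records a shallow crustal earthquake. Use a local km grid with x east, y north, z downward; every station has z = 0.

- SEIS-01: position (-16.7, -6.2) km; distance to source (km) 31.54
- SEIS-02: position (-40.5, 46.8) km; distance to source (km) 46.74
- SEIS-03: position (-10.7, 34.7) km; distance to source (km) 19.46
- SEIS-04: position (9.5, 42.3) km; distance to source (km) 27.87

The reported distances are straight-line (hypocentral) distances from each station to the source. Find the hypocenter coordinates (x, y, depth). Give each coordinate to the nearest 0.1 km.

x ≈ -3.6 km, y ≈ 20.3 km, depth ≈ 11.0 km

Each station gives a sphere (x−x_i)² + (y−y_i)² + z² = d_i² (stations at z=0).
Subtracting the SEIS-01 sphere from SEIS-02 and SEIS-03: z² cancels, leaving linear equations in x and y:
-47.6 x + 106.0 y = 2323.30
12.0 x + 81.8 y = 1617.33
Solving: x ≈ -3.602, y ≈ 20.300 km (keep extra digits for the depth step; rounded: -3.6, 20.3).
Then from the SEIS-01 sphere: z² = 31.54² − (x + 16.7)² − (y + 6.2)² with x = -3.602, y = 20.300, so z ≈ 10.998 ≈ 11.0 km.
Check against SEIS-04 (with the unrounded solution): distance 27.87 ≈ 27.87 km. ✓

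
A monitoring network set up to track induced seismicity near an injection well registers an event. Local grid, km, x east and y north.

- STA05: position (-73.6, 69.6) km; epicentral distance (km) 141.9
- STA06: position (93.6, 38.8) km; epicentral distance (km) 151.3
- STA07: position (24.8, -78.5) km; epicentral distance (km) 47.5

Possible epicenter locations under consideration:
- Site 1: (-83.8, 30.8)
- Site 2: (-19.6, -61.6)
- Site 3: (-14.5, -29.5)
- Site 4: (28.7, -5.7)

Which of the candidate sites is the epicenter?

Site 2

For each candidate, compare |candidate − station| to the reported distance:
Site 1: residuals STA05 101.8, STA06 26.3, STA07 106.6 → max 106.6 km
Site 2: residuals STA05 0.0, STA06 0.0, STA07 0.0 → max 0.0 km
Site 3: residuals STA05 26.5, STA06 23.4, STA07 15.3 → max 26.5 km
Site 4: residuals STA05 14.9, STA06 72.6, STA07 25.4 → max 72.6 km
Only Site 2 has all residuals ≈ 0.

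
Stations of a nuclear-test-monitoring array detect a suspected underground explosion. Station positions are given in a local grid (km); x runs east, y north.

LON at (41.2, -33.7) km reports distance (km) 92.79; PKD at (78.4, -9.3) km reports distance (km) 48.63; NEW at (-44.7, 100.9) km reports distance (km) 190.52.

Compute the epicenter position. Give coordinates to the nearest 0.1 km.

Circle about each station: (x − 41.2)² + (y + 33.7)² = 92.79²; (x − 78.4)² + (y + 9.3)² = 48.63²; (x + 44.7)² + (y − 100.9)² = 190.52².
Subtracting the LON equation from the PKD and NEW equations removes the quadratic terms:
74.4 x + 48.8 y = 9645.03
-171.8 x + 269.2 y = -18342.12
Solving the 2×2 system: x ≈ 122.9, y ≈ 10.3 km.

(122.9, 10.3)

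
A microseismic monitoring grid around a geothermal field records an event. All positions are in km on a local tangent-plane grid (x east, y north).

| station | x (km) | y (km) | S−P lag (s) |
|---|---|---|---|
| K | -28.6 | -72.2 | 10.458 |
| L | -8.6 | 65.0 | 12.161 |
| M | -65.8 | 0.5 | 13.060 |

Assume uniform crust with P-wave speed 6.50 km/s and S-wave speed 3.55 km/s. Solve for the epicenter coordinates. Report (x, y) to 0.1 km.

34.3 km east, -19.9 km north

Distance from S−P lag: d = Δt · v_P v_S / (v_P − v_S) = Δt · (6.50·3.55)/(6.50−3.55) ≈ 7.8220·Δt.
So d_K = 81.80, d_L = 95.12, d_M = 102.16 km.
Circle about each station: (x + 28.6)² + (y + 72.2)² = 81.80²; (x + 8.6)² + (y − 65.0)² = 95.12²; (x + 65.8)² + (y − 0.5)² = 102.16².
Subtracting pairs of circle equations eliminates x²+y² and gives linear equations (the radical axes):
40.0 x + 274.4 y = -4088.41
-74.4 x + 145.4 y = -5446.34
Solving the 2×2 system: x ≈ 34.3, y ≈ -19.9 km.
Check against K (with the unrounded x, y): √((x + 28.6)²+(y + 72.2)²) = 81.81 ≈ 81.80 km. ✓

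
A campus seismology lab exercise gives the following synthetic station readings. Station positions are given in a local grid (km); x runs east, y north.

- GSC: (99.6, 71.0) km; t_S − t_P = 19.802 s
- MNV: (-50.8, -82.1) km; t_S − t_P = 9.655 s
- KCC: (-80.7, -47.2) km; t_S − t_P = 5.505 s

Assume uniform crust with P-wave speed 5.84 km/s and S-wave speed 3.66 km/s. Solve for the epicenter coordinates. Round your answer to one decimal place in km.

Distance from S−P lag: d = Δt · v_P v_S / (v_P − v_S) = Δt · (5.84·3.66)/(5.84−3.66) ≈ 9.8048·Δt.
So d_GSC = 194.15, d_MNV = 94.67, d_KCC = 53.98 km.
Circle about each station: (x − 99.6)² + (y − 71.0)² = 194.15²; (x + 50.8)² + (y + 82.1)² = 94.67²; (x + 80.7)² + (y + 47.2)² = 53.98².
Subtracting pairs of circle equations eliminates x²+y² and gives linear equations (the radical axes):
-300.8 x − 306.2 y = 23091.70
-360.6 x − 236.4 y = 28559.55
Solving the 2×2 system: x ≈ -83.6, y ≈ 6.7 km.

(-83.6, 6.7)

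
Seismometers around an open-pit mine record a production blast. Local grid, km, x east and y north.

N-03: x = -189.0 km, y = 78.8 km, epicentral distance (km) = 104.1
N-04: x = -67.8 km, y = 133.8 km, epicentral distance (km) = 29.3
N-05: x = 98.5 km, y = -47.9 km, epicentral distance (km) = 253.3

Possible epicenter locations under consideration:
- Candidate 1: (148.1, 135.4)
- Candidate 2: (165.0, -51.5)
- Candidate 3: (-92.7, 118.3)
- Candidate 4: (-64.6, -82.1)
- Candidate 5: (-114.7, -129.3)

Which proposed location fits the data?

For each candidate, compare |candidate − station| to the reported distance:
Candidate 1: residuals N-03 237.7, N-04 186.6, N-05 63.4 → max 237.7 km
Candidate 2: residuals N-03 273.1, N-04 268.2, N-05 186.7 → max 273.1 km
Candidate 3: residuals N-03 0.0, N-04 0.0, N-05 0.0 → max 0.0 km
Candidate 4: residuals N-03 99.3, N-04 186.6, N-05 86.7 → max 186.6 km
Candidate 5: residuals N-03 116.9, N-04 237.9, N-05 25.1 → max 237.9 km
Only Candidate 3 has all residuals ≈ 0.

Candidate 3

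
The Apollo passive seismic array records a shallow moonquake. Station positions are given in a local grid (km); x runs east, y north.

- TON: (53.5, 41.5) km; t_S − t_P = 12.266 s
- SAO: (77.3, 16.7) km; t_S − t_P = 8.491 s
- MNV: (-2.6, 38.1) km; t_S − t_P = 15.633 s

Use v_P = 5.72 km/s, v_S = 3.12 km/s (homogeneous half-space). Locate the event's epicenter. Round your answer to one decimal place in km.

x ≈ 69.8 km, y ≈ -41.1 km

Distance from S−P lag: d = Δt · v_P v_S / (v_P − v_S) = Δt · (5.72·3.12)/(5.72−3.12) ≈ 6.8640·Δt.
So d_TON = 84.19, d_SAO = 58.28, d_MNV = 107.30 km.
Circle about each station: (x − 53.5)² + (y − 41.5)² = 84.19²; (x − 77.3)² + (y − 16.7)² = 58.28²; (x + 2.6)² + (y − 38.1)² = 107.30².
Subtracting pairs of circle equations eliminates x²+y² and gives linear equations (the radical axes):
47.6 x − 49.6 y = 5361.08
-112.2 x − 6.8 y = -7551.46
Solving the 2×2 system: x ≈ 69.8, y ≈ -41.1 km.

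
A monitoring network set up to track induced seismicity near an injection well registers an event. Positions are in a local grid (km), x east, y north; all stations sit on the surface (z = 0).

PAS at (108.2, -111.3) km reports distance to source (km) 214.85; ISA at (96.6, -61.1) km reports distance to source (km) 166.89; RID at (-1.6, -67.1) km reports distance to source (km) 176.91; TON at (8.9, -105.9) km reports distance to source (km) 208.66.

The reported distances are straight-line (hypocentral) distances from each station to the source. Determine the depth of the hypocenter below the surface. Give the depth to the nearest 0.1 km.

depth ≈ 68.8 km

Each station gives a sphere (x−x_i)² + (y−y_i)² + z² = d_i² (stations at z=0).
Subtracting the PAS sphere from ISA and RID: z² cancels, leaving linear equations in x and y:
-23.2 x + 100.4 y = 7278.09
-219.6 x + 88.4 y = -4726.59
Solving: x ≈ 55.905, y ≈ 85.409 km (keep extra digits for the depth step; rounded: 55.9, 85.4).
Then from the PAS sphere: z² = 214.85² − (x − 108.2)² − (y + 111.3)² with x = 55.905, y = 85.409, so z ≈ 68.785 ≈ 68.8 km.
Check against TON (with the unrounded solution): distance 208.66 ≈ 208.66 km. ✓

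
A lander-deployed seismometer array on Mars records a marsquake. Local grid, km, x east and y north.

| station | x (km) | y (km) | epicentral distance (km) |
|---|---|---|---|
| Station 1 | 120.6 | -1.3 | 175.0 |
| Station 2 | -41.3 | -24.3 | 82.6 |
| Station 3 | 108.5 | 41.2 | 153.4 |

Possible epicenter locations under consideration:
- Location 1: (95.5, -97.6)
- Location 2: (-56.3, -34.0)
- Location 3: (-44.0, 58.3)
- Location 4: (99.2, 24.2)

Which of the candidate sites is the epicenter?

For each candidate, compare |candidate − station| to the reported distance:
Location 1: residuals Station 1 75.5, Station 2 72.6, Station 3 14.0 → max 75.5 km
Location 2: residuals Station 1 4.9, Station 2 64.7, Station 3 27.7 → max 64.7 km
Location 3: residuals Station 1 0.1, Station 2 0.0, Station 3 0.1 → max 0.1 km
Location 4: residuals Station 1 141.7, Station 2 66.0, Station 3 134.0 → max 141.7 km
Only Location 3 has all residuals ≈ 0.

Location 3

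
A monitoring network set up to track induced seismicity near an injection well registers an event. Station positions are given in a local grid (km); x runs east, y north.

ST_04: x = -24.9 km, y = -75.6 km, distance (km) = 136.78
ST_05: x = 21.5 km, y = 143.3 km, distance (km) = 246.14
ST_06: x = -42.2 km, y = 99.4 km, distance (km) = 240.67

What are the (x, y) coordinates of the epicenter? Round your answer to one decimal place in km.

111.5 km east, -85.8 km north

Circle about each station: (x + 24.9)² + (y + 75.6)² = 136.78²; (x − 21.5)² + (y − 143.3)² = 246.14²; (x + 42.2)² + (y − 99.4)² = 240.67².
Subtracting the ST_04 equation from the ST_05 and ST_06 equations removes the quadratic terms:
92.8 x + 437.8 y = -27214.36
-34.6 x + 350.0 y = -33887.45
Solving the 2×2 system: x ≈ 111.5, y ≈ -85.8 km.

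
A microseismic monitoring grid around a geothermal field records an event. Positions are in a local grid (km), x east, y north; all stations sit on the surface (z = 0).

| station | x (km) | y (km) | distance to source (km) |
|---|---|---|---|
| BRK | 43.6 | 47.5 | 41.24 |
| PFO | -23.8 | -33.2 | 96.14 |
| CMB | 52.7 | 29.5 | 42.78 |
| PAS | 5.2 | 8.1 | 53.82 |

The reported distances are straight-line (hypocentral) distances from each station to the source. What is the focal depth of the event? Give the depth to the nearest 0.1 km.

Each station gives a sphere (x−x_i)² + (y−y_i)² + z² = d_i² (stations at z=0).
Subtracting the BRK sphere from PFO and CMB: z² cancels, leaving linear equations in x and y:
-134.8 x − 161.4 y = -10030.69
18.2 x − 36.0 y = -639.06
Solving: x ≈ 33.113, y ≈ 34.492 km (keep extra digits for the depth step; rounded: 33.1, 34.5).
Then from the BRK sphere: z² = 41.24² − (x − 43.6)² − (y − 47.5)² with x = 33.113, y = 34.492, so z ≈ 37.703 ≈ 37.7 km.

depth ≈ 37.7 km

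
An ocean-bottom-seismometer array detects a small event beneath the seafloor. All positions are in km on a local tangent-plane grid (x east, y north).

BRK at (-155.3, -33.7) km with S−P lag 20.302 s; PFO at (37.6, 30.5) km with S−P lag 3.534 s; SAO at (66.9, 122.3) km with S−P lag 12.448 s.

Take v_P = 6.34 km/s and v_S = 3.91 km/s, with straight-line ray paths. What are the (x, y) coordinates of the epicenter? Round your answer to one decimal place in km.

x ≈ 49.6 km, y ≈ -3.5 km

Distance from S−P lag: d = Δt · v_P v_S / (v_P − v_S) = Δt · (6.34·3.91)/(6.34−3.91) ≈ 10.2014·Δt.
So d_BRK = 207.11, d_PFO = 36.05, d_SAO = 126.99 km.
Circle about each station: (x + 155.3)² + (y + 33.7)² = 207.11²; (x − 37.6)² + (y − 30.5)² = 36.05²; (x − 66.9)² + (y − 122.3)² = 126.99².
Subtracting the BRK equation from the PFO and SAO equations removes the quadratic terms:
385.8 x + 128.4 y = 18685.18
444.4 x + 312.0 y = 20947.21
Solving the 2×2 system: x ≈ 49.6, y ≈ -3.5 km.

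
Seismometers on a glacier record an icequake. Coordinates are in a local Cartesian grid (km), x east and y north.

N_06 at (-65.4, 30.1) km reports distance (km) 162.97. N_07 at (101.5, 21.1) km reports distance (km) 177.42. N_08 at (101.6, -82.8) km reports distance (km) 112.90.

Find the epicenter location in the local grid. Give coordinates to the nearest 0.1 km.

Circle about each station: (x + 65.4)² + (y − 30.1)² = 162.97²; (x − 101.5)² + (y − 21.1)² = 177.42²; (x − 101.6)² + (y + 82.8)² = 112.90².
Subtracting pairs of circle equations eliminates x²+y² and gives linear equations (the radical axes):
333.8 x − 18.0 y = 645.65
334.0 x − 225.8 y = 25808.04
Solving the 2×2 system: x ≈ -4.6, y ≈ -121.1 km.

(-4.6, -121.1)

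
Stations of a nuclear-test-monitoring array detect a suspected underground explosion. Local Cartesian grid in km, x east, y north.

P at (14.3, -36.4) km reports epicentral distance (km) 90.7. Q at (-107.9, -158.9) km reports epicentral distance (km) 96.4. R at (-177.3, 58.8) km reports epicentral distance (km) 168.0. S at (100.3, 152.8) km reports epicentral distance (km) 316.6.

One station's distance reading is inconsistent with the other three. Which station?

Solve using three stations at a time. Using P, Q, R (subtract circle equations pairwise → linear system) gives (x, y) ≈ (-69.8, -70.3).
Distances from that point to each station vs reported:
  P: calculated 90.7 vs reported 90.7 → residual 0.0 km
  Q: calculated 96.4 vs reported 96.4 → residual 0.0 km
  R: calculated 168.0 vs reported 168.0 → residual 0.0 km
  S: calculated 280.6 vs reported 316.6 → residual 36.0 km
P, Q, R are mutually consistent (residuals ≈ 0); S is off by 36.0 km.

S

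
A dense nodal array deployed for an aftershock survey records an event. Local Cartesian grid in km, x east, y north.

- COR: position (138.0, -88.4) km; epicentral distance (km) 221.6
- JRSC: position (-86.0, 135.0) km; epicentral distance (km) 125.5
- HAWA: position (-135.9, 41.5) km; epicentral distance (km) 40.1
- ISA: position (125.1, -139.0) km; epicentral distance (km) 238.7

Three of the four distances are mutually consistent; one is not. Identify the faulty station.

Solve using three stations at a time. Using COR, JRSC, ISA (subtract circle equations pairwise → linear system) gives (x, y) ≈ (-59.1, 12.7).
Distances from that point to each station vs reported:
  COR: calculated 221.5 vs reported 221.6 → residual 0.1 km
  JRSC: calculated 125.3 vs reported 125.5 → residual 0.2 km
  HAWA: calculated 82.1 vs reported 40.1 → residual 42.0 km
  ISA: calculated 238.6 vs reported 238.7 → residual 0.1 km
COR, JRSC, ISA are mutually consistent (residuals ≈ 0); HAWA is off by 42.0 km.

HAWA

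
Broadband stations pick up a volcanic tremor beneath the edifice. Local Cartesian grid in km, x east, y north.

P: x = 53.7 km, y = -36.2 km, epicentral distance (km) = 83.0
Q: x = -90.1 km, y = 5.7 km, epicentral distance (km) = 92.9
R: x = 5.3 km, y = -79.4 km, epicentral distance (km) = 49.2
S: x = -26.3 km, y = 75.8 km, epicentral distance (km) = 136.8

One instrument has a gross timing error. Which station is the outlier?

R

Solve using three stations at a time. Using P, Q, S (subtract circle equations pairwise → linear system) gives (x, y) ≈ (-25.5, -61.0).
Distances from that point to each station vs reported:
  P: calculated 82.9 vs reported 83.0 → residual 0.1 km
  Q: calculated 92.9 vs reported 92.9 → residual 0.0 km
  R: calculated 35.9 vs reported 49.2 → residual 13.3 km
  S: calculated 136.8 vs reported 136.8 → residual 0.0 km
P, Q, S are mutually consistent (residuals ≈ 0); R is off by 13.3 km.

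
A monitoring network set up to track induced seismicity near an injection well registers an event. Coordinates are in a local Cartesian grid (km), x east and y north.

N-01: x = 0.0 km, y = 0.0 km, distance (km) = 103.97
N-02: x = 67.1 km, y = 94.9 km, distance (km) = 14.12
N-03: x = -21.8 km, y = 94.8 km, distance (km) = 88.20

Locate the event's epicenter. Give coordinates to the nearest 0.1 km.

Circle about each station: x² + y² = 103.97²; (x − 67.1)² + (y − 94.9)² = 14.12²; (x + 21.8)² + (y − 94.8)² = 88.20².
Subtracting pairs of circle equations eliminates x²+y² and gives linear equations (the radical axes):
134.2 x + 189.8 y = 24118.81
-43.6 x + 189.6 y = 12492.80
Solving the 2×2 system: x ≈ 65.3, y ≈ 80.9 km.

(65.3, 80.9)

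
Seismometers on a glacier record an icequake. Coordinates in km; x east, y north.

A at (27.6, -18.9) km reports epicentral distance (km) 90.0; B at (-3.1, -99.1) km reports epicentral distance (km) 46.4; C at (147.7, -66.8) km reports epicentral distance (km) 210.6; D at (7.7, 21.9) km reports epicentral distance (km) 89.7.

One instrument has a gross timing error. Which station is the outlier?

Solve using three stations at a time. Using A, C, D (subtract circle equations pairwise → linear system) gives (x, y) ≈ (-60.5, -36.0).
Distances from that point to each station vs reported:
  A: calculated 89.8 vs reported 90.0 → residual 0.2 km
  B: calculated 85.3 vs reported 46.4 → residual 38.9 km
  C: calculated 210.5 vs reported 210.6 → residual 0.1 km
  D: calculated 89.5 vs reported 89.7 → residual 0.2 km
A, C, D are mutually consistent (residuals ≈ 0); B is off by 38.9 km.

B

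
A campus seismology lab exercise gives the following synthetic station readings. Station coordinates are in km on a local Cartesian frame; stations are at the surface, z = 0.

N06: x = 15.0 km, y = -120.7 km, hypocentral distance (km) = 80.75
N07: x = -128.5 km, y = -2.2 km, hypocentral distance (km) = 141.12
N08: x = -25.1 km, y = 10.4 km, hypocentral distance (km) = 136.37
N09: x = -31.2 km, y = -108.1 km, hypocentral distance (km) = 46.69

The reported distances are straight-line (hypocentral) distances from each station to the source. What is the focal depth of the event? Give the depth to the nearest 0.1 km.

Each station gives a sphere (x−x_i)² + (y−y_i)² + z² = d_i² (stations at z=0).
Subtracting the N06 sphere from N07 and N08: z² cancels, leaving linear equations in x and y:
-287.0 x + 237.0 y = -11670.69
-80.2 x + 262.2 y = -26131.53
Solving: x ≈ -55.706, y ≈ -116.702 km (keep extra digits for the depth step; rounded: -55.7, -116.7).
Then from the N06 sphere: z² = 80.75² − (x − 15.0)² − (y + 120.7)² with x = -55.706, y = -116.702, so z ≈ 38.797 ≈ 38.8 km.

z ≈ 38.8 km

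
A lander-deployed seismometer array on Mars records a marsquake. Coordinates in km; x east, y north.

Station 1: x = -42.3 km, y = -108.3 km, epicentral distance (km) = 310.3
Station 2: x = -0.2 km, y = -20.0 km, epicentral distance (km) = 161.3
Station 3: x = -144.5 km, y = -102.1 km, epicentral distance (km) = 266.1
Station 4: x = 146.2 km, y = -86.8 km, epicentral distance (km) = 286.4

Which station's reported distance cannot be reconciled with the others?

Station 1

Solve using three stations at a time. Using Station 2, Station 3, Station 4 (subtract circle equations pairwise → linear system) gives (x, y) ≈ (-30.7, 138.5).
Distances from that point to each station vs reported:
  Station 1: calculated 247.1 vs reported 310.3 → residual 63.2 km
  Station 2: calculated 161.4 vs reported 161.3 → residual 0.1 km
  Station 3: calculated 266.2 vs reported 266.1 → residual 0.1 km
  Station 4: calculated 286.5 vs reported 286.4 → residual 0.1 km
Station 2, Station 3, Station 4 are mutually consistent (residuals ≈ 0); Station 1 is off by 63.2 km.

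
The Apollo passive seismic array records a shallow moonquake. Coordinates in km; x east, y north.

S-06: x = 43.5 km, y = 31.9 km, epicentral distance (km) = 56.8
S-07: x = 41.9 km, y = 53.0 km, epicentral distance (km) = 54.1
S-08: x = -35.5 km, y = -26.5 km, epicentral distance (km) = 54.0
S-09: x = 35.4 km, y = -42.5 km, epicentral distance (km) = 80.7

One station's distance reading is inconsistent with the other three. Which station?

Solve using three stations at a time. Using S-06, S-08, S-09 (subtract circle equations pairwise → linear system) gives (x, y) ≈ (-12.6, 22.4).
Distances from that point to each station vs reported:
  S-06: calculated 56.9 vs reported 56.8 → residual 0.1 km
  S-07: calculated 62.4 vs reported 54.1 → residual 8.3 km
  S-08: calculated 54.1 vs reported 54.0 → residual 0.1 km
  S-09: calculated 80.7 vs reported 80.7 → residual 0.0 km
S-06, S-08, S-09 are mutually consistent (residuals ≈ 0); S-07 is off by 8.3 km.

S-07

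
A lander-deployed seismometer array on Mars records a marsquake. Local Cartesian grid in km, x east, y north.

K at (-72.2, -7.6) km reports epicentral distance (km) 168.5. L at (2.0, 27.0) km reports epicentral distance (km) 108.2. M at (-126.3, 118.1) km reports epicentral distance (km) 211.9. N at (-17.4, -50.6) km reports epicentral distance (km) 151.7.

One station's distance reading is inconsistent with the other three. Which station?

L

Solve using three stations at a time. Using K, M, N (subtract circle equations pairwise → linear system) gives (x, y) ≈ (79.2, 66.4).
Distances from that point to each station vs reported:
  K: calculated 168.5 vs reported 168.5 → residual 0.0 km
  L: calculated 86.7 vs reported 108.2 → residual 21.5 km
  M: calculated 211.9 vs reported 211.9 → residual 0.0 km
  N: calculated 151.7 vs reported 151.7 → residual 0.0 km
K, M, N are mutually consistent (residuals ≈ 0); L is off by 21.5 km.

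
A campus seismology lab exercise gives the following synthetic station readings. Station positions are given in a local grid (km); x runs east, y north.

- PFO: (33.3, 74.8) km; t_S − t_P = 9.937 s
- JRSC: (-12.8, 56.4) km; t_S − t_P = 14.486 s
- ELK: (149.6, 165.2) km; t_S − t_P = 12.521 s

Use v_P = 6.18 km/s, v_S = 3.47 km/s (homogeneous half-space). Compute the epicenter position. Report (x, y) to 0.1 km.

x ≈ 51.5 km, y ≈ 151.3 km

Distance from S−P lag: d = Δt · v_P v_S / (v_P − v_S) = Δt · (6.18·3.47)/(6.18−3.47) ≈ 7.9131·Δt.
So d_PFO = 78.63, d_JRSC = 114.63, d_ELK = 99.08 km.
Circle about each station: (x − 33.3)² + (y − 74.8)² = 78.63²; (x + 12.8)² + (y − 56.4)² = 114.63²; (x − 149.6)² + (y − 165.2)² = 99.08².
Subtracting the PFO equation from the JRSC and ELK equations removes the quadratic terms:
-92.2 x − 36.8 y = -10316.49
232.6 x + 180.8 y = 39333.10
Solving the 2×2 system: x ≈ 51.5, y ≈ 151.3 km.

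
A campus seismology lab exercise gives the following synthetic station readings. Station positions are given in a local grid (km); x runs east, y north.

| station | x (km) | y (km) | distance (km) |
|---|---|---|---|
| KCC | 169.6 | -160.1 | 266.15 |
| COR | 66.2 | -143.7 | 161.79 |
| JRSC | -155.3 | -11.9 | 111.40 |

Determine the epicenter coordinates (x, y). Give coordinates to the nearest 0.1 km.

(-90.2, -102.3)

Circle about each station: (x − 169.6)² + (y + 160.1)² = 266.15²; (x − 66.2)² + (y + 143.7)² = 161.79²; (x + 155.3)² + (y + 11.9)² = 111.40².
Subtracting the KCC equation from the COR and JRSC equations removes the quadratic terms:
-206.8 x + 32.8 y = 15295.78
-649.8 x + 296.4 y = 28289.39
Solving the 2×2 system: x ≈ -90.2, y ≈ -102.3 km.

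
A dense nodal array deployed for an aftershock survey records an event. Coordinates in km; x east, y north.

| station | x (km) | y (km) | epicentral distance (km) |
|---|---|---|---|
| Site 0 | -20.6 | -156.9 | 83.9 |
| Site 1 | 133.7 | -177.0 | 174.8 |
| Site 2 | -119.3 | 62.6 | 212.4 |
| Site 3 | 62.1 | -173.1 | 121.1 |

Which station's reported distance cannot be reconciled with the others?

Solve using three stations at a time. Using Site 0, Site 1, Site 3 (subtract circle equations pairwise → linear system) gives (x, y) ≈ (-7.6, -74.2).
Distances from that point to each station vs reported:
  Site 0: calculated 83.7 vs reported 83.9 → residual 0.2 km
  Site 1: calculated 174.7 vs reported 174.8 → residual 0.1 km
  Site 2: calculated 176.6 vs reported 212.4 → residual 35.8 km
  Site 3: calculated 121.0 vs reported 121.1 → residual 0.1 km
Site 0, Site 1, Site 3 are mutually consistent (residuals ≈ 0); Site 2 is off by 35.8 km.

Site 2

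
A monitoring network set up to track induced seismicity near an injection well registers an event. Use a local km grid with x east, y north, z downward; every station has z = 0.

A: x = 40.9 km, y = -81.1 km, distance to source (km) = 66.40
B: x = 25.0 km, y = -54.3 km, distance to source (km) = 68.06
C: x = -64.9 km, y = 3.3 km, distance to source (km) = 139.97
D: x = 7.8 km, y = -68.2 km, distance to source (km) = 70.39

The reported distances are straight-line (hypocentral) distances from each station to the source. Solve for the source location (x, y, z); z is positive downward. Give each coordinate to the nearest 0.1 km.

x ≈ 33.9 km, y ≈ -71.3 km, depth ≈ 65.3 km

Each station gives a sphere (x−x_i)² + (y−y_i)² + z² = d_i² (stations at z=0).
Subtracting the A sphere from B and C: z² cancels, leaving linear equations in x and y:
-31.8 x + 53.6 y = -4899.73
-211.6 x + 168.8 y = -19209.76
Solving: x ≈ 33.909, y ≈ -71.295 km (keep extra digits for the depth step; rounded: 33.9, -71.3).
Then from the A sphere: z² = 66.40² − (x − 40.9)² − (y + 81.1)² with x = 33.909, y = -71.295, so z ≈ 65.299 ≈ 65.3 km.
Check against D (with the unrounded solution): distance 70.39 ≈ 70.39 km. ✓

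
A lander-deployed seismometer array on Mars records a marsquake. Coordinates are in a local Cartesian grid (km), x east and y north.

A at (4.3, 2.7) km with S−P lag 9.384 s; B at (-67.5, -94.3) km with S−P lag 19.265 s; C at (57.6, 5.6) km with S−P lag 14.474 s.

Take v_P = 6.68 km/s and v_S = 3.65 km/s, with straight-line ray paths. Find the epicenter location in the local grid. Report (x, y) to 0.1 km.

Distance from S−P lag: d = Δt · v_P v_S / (v_P − v_S) = Δt · (6.68·3.65)/(6.68−3.65) ≈ 8.0469·Δt.
So d_A = 75.51, d_B = 155.02, d_C = 116.47 km.
Circle about each station: (x − 4.3)² + (y − 2.7)² = 75.51²; (x + 67.5)² + (y + 94.3)² = 155.02²; (x − 57.6)² + (y − 5.6)² = 116.47².
Subtracting the A equation from the B and C equations removes the quadratic terms:
-143.6 x − 194.0 y = -4906.48
106.6 x + 5.8 y = -4540.16
Solving the 2×2 system: x ≈ -45.8, y ≈ 59.2 km.
Check against A (with the unrounded x, y): √((x − 4.3)²+(y − 2.7)²) = 75.52 ≈ 75.51 km. ✓

x ≈ -45.8 km, y ≈ 59.2 km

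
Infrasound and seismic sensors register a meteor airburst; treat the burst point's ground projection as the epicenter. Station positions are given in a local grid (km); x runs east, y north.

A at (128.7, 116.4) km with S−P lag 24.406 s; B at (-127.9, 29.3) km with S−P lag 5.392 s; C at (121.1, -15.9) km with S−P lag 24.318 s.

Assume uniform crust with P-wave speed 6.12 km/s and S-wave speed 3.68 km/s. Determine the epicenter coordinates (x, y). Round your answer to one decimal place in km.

-89.7 km east, 61.2 km north

Distance from S−P lag: d = Δt · v_P v_S / (v_P − v_S) = Δt · (6.12·3.68)/(6.12−3.68) ≈ 9.2302·Δt.
So d_A = 225.27, d_B = 49.77, d_C = 224.46 km.
Circle about each station: (x − 128.7)² + (y − 116.4)² = 225.27²; (x + 127.9)² + (y − 29.3)² = 49.77²; (x − 121.1)² + (y + 15.9)² = 224.46².
Subtracting pairs of circle equations eliminates x²+y² and gives linear equations (the radical axes):
-513.2 x − 174.2 y = 35373.77
-15.2 x − 264.6 y = -14830.35
Solving the 2×2 system: x ≈ -89.7, y ≈ 61.2 km.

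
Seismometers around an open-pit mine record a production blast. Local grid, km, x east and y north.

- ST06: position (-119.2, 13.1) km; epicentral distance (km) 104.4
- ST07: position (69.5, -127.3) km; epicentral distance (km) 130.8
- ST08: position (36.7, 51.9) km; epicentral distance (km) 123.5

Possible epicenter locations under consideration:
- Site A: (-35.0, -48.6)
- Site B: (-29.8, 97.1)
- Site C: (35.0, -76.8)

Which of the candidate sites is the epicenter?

Site A

For each candidate, compare |candidate − station| to the reported distance:
Site A: residuals ST06 0.0, ST07 0.0, ST08 0.0 → max 0.0 km
Site B: residuals ST06 18.3, ST07 114.6, ST08 43.1 → max 114.6 km
Site C: residuals ST06 74.1, ST07 69.6, ST08 5.2 → max 74.1 km
Only Site A has all residuals ≈ 0.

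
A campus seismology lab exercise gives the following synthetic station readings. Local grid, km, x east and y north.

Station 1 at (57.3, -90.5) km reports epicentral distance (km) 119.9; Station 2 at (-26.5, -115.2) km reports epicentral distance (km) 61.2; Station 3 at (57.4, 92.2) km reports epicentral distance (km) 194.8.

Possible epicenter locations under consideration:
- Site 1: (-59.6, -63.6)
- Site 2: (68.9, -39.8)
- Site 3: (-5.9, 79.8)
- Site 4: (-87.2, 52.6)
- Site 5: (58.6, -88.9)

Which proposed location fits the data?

For each candidate, compare |candidate − station| to the reported distance:
Site 1: residuals Station 1 0.1, Station 2 0.1, Station 3 0.0 → max 0.1 km
Site 2: residuals Station 1 67.9, Station 2 60.4, Station 3 62.3 → max 67.9 km
Site 3: residuals Station 1 61.7, Station 2 134.9, Station 3 130.3 → max 134.9 km
Site 4: residuals Station 1 83.5, Station 2 117.2, Station 3 44.9 → max 117.2 km
Site 5: residuals Station 1 117.8, Station 2 27.9, Station 3 13.7 → max 117.8 km
Only Site 1 has all residuals ≈ 0.

Site 1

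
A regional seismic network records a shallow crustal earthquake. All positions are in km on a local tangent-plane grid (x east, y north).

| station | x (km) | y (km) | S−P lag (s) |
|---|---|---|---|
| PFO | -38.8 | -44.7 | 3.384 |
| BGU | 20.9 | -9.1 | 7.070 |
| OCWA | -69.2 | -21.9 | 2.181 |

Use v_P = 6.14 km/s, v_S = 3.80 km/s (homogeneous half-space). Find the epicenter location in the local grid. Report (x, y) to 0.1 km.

-49.5 km east, -12.7 km north

Distance from S−P lag: d = Δt · v_P v_S / (v_P − v_S) = Δt · (6.14·3.80)/(6.14−3.80) ≈ 9.9709·Δt.
So d_PFO = 33.74, d_BGU = 70.49, d_OCWA = 21.75 km.
Circle about each station: (x + 38.8)² + (y + 44.7)² = 33.74²; (x − 20.9)² + (y + 9.1)² = 70.49²; (x + 69.2)² + (y + 21.9)² = 21.75².
Subtracting pairs of circle equations eliminates x²+y² and gives linear equations (the radical axes):
119.4 x + 71.2 y = -6814.36
-60.8 x + 45.6 y = 2430.05
Solving the 2×2 system: x ≈ -49.5, y ≈ -12.7 km.
Check against PFO (with the unrounded x, y): √((x + 38.8)²+(y + 44.7)²) = 33.74 ≈ 33.74 km. ✓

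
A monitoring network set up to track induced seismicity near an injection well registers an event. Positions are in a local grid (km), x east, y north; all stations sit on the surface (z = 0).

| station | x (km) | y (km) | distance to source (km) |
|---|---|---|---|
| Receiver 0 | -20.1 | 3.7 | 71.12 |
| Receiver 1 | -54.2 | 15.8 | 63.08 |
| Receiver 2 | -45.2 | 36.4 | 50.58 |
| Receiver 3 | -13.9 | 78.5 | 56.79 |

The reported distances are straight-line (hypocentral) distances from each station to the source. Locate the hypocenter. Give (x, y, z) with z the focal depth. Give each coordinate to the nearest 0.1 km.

Each station gives a sphere (x−x_i)² + (y−y_i)² + z² = d_i² (stations at z=0).
Subtracting the Receiver 0 sphere from Receiver 1 and Receiver 2: z² cancels, leaving linear equations in x and y:
-68.2 x + 24.2 y = 3848.55
-50.2 x + 65.4 y = 5450.02
Solving: x ≈ -36.915, y ≈ 54.998 km (keep extra digits for the depth step; rounded: -36.9, 55.0).
Then from the Receiver 0 sphere: z² = 71.12² − (x + 20.1)² − (y − 3.7)² with x = -36.915, y = 54.998, so z ≈ 46.301 ≈ 46.3 km.
Check against Receiver 3 (with the unrounded solution): distance 56.80 ≈ 56.79 km. ✓

x ≈ -36.9 km, y ≈ 55.0 km, depth ≈ 46.3 km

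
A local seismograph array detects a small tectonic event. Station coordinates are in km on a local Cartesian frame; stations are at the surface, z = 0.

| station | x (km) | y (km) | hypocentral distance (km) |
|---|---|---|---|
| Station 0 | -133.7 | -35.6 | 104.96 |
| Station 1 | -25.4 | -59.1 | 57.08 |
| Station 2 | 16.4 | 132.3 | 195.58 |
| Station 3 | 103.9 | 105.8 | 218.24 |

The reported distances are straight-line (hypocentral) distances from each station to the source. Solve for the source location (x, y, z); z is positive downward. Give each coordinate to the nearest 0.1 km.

x ≈ -43.5 km, y ≈ -46.3 km, depth ≈ 52.6 km

Each station gives a sphere (x−x_i)² + (y−y_i)² + z² = d_i² (stations at z=0).
Subtracting the Station 0 sphere from Station 1 and Station 2: z² cancels, leaving linear equations in x and y:
216.6 x − 47.0 y = -7246.60
300.2 x + 335.8 y = -28605.73
Solving: x ≈ -43.502, y ≈ -46.297 km (keep extra digits for the depth step; rounded: -43.5, -46.3).
Then from the Station 0 sphere: z² = 104.96² − (x + 133.7)² − (y + 35.6)² with x = -43.502, y = -46.297, so z ≈ 52.597 ≈ 52.6 km.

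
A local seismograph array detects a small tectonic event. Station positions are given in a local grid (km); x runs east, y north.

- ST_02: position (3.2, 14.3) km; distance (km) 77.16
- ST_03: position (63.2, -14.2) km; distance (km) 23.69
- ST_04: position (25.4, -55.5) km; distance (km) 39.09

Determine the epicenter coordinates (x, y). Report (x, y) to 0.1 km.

60.2 km east, -37.7 km north

Circle about each station: (x − 3.2)² + (y − 14.3)² = 77.16²; (x − 63.2)² + (y + 14.2)² = 23.69²; (x − 25.4)² + (y + 55.5)² = 39.09².
Subtracting the ST_02 equation from the ST_03 and ST_04 equations removes the quadratic terms:
120.0 x − 57.0 y = 9373.60
44.4 x − 139.6 y = 7936.32
Solving the 2×2 system: x ≈ 60.2, y ≈ -37.7 km.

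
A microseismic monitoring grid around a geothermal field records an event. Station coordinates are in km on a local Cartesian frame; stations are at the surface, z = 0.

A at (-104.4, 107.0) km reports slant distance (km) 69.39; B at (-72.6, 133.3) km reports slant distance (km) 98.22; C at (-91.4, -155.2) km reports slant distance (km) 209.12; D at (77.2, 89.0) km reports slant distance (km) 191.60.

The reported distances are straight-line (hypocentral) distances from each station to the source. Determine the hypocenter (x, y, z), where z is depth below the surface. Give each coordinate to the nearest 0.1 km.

Each station gives a sphere (x−x_i)² + (y−y_i)² + z² = d_i² (stations at z=0).
Subtracting the A sphere from B and C: z² cancels, leaving linear equations in x and y:
63.6 x + 52.6 y = -4140.91
26.0 x − 524.4 y = -28823.56
Solving: x ≈ -106.212, y ≈ 49.699 km (keep extra digits for the depth step; rounded: -106.2, 49.7).
Then from the A sphere: z² = 69.39² − (x + 104.4)² − (y − 107.0)² with x = -106.212, y = 49.699, so z ≈ 39.093 ≈ 39.1 km.
Check against D (with the unrounded solution): distance 191.61 ≈ 191.60 km. ✓

x ≈ -106.2 km, y ≈ 49.7 km, depth ≈ 39.1 km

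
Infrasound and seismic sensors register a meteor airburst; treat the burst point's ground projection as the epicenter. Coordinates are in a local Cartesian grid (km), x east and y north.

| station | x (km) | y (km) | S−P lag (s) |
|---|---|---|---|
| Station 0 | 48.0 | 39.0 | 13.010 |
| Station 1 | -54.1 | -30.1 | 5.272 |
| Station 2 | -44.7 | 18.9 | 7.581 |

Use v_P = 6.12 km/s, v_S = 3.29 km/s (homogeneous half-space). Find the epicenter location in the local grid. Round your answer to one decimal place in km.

Distance from S−P lag: d = Δt · v_P v_S / (v_P − v_S) = Δt · (6.12·3.29)/(6.12−3.29) ≈ 7.1148·Δt.
So d_Station 0 = 92.56, d_Station 1 = 37.51, d_Station 2 = 53.94 km.
Circle about each station: (x − 48.0)² + (y − 39.0)² = 92.56²; (x + 54.1)² + (y + 30.1)² = 37.51²; (x + 44.7)² + (y − 18.9)² = 53.94².
Subtracting the Station 0 equation from the Station 1 and Station 2 equations removes the quadratic terms:
-204.2 x − 138.2 y = 7168.17
-185.4 x − 40.2 y = 4188.13
Solving the 2×2 system: x ≈ -16.7, y ≈ -27.2 km.

x ≈ -16.7 km, y ≈ -27.2 km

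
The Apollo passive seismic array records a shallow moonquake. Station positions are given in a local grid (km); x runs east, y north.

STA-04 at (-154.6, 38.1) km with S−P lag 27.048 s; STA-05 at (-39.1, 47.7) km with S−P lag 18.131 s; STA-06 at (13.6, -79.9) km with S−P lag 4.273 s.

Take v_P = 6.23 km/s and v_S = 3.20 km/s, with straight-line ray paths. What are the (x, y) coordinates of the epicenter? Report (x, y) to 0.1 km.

(-12.1, -68.5)

Distance from S−P lag: d = Δt · v_P v_S / (v_P − v_S) = Δt · (6.23·3.20)/(6.23−3.20) ≈ 6.5795·Δt.
So d_STA-04 = 177.96, d_STA-05 = 119.29, d_STA-06 = 28.11 km.
Circle about each station: (x + 154.6)² + (y − 38.1)² = 177.96²; (x + 39.1)² + (y − 47.7)² = 119.29²; (x − 13.6)² + (y + 79.9)² = 28.11².
Subtracting the STA-04 equation from the STA-05 and STA-06 equations removes the quadratic terms:
231.0 x + 19.2 y = -4109.01
336.4 x − 236.0 y = 12095.79
Solving the 2×2 system: x ≈ -12.1, y ≈ -68.5 km.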